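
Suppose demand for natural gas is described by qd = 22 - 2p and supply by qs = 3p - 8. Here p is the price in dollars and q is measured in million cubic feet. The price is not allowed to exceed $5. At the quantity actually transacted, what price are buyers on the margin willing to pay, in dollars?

Equilibrium: 22 - 2p = 3p - 8, so 30 = 5p and p* = 6, q* = 10.
Since 5 < 6, the ceiling is binding.
At p = 5: qd = 22 - 2·5 = 12 and qs = 3·5 - 8 = 7.
Only 7 units reach the market. On the demand curve, the marginal buyer's willingness to pay at q = 7 is (22 - 7)/2 = 7.5.

7.5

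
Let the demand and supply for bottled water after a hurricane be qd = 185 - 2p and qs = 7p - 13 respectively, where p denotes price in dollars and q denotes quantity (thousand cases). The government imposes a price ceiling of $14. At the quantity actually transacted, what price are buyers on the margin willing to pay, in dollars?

Setting quantity demanded equal to quantity supplied, 185 - 2p = 7p - 13, gives p* = 22 and q* = 141.
Because the ceiling (14) lies below the market-clearing price, it is binding.
At p = 14: qd = 185 - 2·14 = 157 and qs = 7·14 - 13 = 85.
Only 85 units reach the market. On the demand curve, the marginal buyer's willingness to pay at q = 85 is (185 - 85)/2 = 50.

50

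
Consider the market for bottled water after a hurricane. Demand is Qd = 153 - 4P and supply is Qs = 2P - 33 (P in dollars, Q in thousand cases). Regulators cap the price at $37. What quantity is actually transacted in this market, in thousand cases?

Setting quantity demanded equal to quantity supplied, 153 - 4P = 2P - 33, gives P* = 31 and Q* = 29.
Since 37 is above P* = 31, the ceiling does not bind and the free-market outcome prevails.

29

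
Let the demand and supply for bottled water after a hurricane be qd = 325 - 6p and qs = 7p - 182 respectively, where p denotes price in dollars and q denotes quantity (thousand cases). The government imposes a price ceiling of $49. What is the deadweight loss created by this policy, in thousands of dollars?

In a free market, 325 - 6p = 7p - 182 gives the equilibrium p* = 39, q* = 91.
Since 49 is above p* = 39, the ceiling does not bind and the free-market outcome prevails.
Since the control does not bind, no trades are prevented and deadweight loss is zero.

0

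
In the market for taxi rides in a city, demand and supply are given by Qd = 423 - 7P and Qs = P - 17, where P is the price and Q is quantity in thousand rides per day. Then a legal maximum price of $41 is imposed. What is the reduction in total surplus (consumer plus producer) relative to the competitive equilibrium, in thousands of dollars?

Without the control the market clears where 423 - 7P = P - 17, i.e. P* = 55 and Q* = 38.
Because the ceiling (41) lies below the market-clearing price, it is binding.
At P = 41: Qd = 423 - 7·41 = 136 and Qs = 41 - 17 = 24.
Quantity traded falls to 24. At Q = 24 the demand price is (423 - 24)/7 = 57 and the supply price is 17 + 24 = 41.
Deadweight loss = ½ · (57 - 41) · (38 - 24) = ½ · 16 · 14 = 112.

112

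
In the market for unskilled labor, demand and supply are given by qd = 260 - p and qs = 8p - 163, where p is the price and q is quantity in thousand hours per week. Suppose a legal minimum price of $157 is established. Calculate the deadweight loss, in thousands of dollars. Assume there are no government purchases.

6806.25

Equilibrium: 260 - p = 8p - 163, so 423 = 9p and p* = 47, q* = 213.
The floor of 157 is above the equilibrium price 47, so it binds.
At p = 157: qd = 260 - 157 = 103 and qs = 8·157 - 163 = 1093.
Quantity traded falls to 103. At q = 103 the demand price is 260 - 103 = 157 and the supply price is (163 + 103)/8 = 33.25.
Deadweight loss = ½ · (157 - 33.25) · (213 - 103) = ½ · 123.75 · 110 = 6806.25.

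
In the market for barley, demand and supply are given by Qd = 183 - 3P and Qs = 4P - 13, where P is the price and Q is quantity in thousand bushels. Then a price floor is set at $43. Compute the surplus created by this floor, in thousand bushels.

105

Setting quantity demanded equal to quantity supplied, 183 - 3P = 4P - 13, gives P* = 28 and Q* = 99.
Since 43 > 28, the floor is binding.
At P = 43: Qd = 183 - 3·43 = 54 and Qs = 4·43 - 13 = 159.
Surplus = Qs - Qd = 159 - 54 = 105.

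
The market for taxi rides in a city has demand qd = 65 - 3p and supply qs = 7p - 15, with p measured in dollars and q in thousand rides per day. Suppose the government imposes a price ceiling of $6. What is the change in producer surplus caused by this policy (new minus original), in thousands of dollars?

-68

Setting quantity demanded equal to quantity supplied, 65 - 3p = 7p - 15, gives p* = 8 and q* = 41.
Since 6 < 8, the ceiling is binding.
At p = 6: qd = 65 - 3·6 = 47 and qs = 7·6 - 15 = 27.
Producer surplus without the control is ½ · (8 - 15/7) · 41 = 1681/14.
With the ceiling, producers sell 27 units at 6, so PS = ½ · (6 - 15/7) · 27 = 729/14.
Change in producer surplus = 729/14 - 1681/14 = -68.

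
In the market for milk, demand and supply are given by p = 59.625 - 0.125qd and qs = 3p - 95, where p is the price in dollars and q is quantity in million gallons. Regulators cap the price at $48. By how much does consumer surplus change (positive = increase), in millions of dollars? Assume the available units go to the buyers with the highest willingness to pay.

187

Rearranging demand gives qd = 477 - 8p. Without the control the market clears where 477 - 8p = 3p - 95, i.e. p* = 52 and q* = 61.
Since 48 < 52, the ceiling is binding.
At p = 48: qd = 477 - 8·48 = 93 and qs = 3·48 - 95 = 49.
Consumer surplus without the control is ½ · (59.625 - 52) · 61 = 232.5625.
With the ceiling, 49 units are sold at 48 (assume they go to the highest-value buyers). The demand price at q = 49 is 53.5, so CS = ½ · [(59.625 - 48) + (53.5 - 48)] · 49 = 419.5625.
Change in consumer surplus = 419.5625 - 232.5625 = 187.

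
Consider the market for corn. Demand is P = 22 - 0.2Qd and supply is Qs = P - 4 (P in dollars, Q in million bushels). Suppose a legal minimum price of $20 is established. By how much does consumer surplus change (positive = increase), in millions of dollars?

-12.5

Rearranging demand gives Qd = 110 - 5P. Without the control the market clears where 110 - 5P = P - 4, i.e. P* = 19 and Q* = 15.
Because the floor (20) lies above the market-clearing price, it is binding.
At P = 20: Qd = 110 - 5·20 = 10 and Qs = 20 - 4 = 16.
Consumer surplus without the control is ½ · (22 - 19) · 15 = 22.5.
With the floor, consumers buy 10 units at 20, so CS = ½ · (22 - 20) · 10 = 10.
Change in consumer surplus = 10 - 22.5 = -12.5.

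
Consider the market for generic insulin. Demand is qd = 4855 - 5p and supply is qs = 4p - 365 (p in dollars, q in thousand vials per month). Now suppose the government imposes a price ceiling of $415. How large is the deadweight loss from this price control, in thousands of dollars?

98010

In a free market, 4855 - 5p = 4p - 365 gives the equilibrium p* = 580, q* = 1955.
The ceiling of 415 is below the equilibrium price 580, so it binds.
At p = 415: qd = 4855 - 5·415 = 2780 and qs = 4·415 - 365 = 1295.
Quantity traded falls to 1295. At q = 1295 the demand price is (4855 - 1295)/5 = 712 and the supply price is (365 + 1295)/4 = 415.
Deadweight loss = ½ · (712 - 415) · (1955 - 1295) = ½ · 297 · 660 = 98010.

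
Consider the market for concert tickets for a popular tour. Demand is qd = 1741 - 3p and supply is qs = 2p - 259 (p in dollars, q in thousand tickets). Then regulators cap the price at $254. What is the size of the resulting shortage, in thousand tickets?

730

Equilibrium: 1741 - 3p = 2p - 259, so 2000 = 5p and p* = 400, q* = 541.
The ceiling of 254 is below the equilibrium price 400, so it binds.
At p = 254: qd = 1741 - 3·254 = 979 and qs = 2·254 - 259 = 249.
Shortage = qd - qs = 979 - 249 = 730.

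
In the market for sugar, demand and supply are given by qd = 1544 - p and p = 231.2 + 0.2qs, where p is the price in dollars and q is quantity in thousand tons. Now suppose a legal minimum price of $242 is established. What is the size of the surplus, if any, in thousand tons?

0

Rearranging supply gives qs = 5p - 1156. Without the control the market clears where 1544 - p = 5p - 1156, i.e. p* = 450 and q* = 1094.
The floor of 242 is below the equilibrium price 450, so it is not binding; the market clears at p* = 450, q* = 1094.
Since the control does not bind, there is no surplus.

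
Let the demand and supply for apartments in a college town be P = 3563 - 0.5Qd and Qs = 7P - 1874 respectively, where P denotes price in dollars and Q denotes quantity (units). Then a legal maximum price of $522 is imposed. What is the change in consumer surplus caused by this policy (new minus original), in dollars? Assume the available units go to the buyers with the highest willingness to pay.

-1948089

Rearranging demand gives Qd = 7126 - 2P. Setting quantity demanded equal to quantity supplied, 7126 - 2P = 7P - 1874, gives P* = 1000 and Q* = 5126.
The ceiling of 522 is below the equilibrium price 1000, so it binds.
At P = 522: Qd = 7126 - 2·522 = 6082 and Qs = 7·522 - 1874 = 1780.
Consumer surplus without the control is ½ · (3563 - 1000) · 5126 = 6568969.
With the ceiling, 1780 units are sold at 522 (assume they go to the highest-value buyers). The demand price at Q = 1780 is 2673, so CS = ½ · [(3563 - 522) + (2673 - 522)] · 1780 = 4620880.
Change in consumer surplus = 4620880 - 6568969 = -1948089.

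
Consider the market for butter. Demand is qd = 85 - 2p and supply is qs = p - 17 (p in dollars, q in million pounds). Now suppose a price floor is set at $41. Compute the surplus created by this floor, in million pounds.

21

Equilibrium: 85 - 2p = p - 17, so 102 = 3p and p* = 34, q* = 17.
Since 41 > 34, the floor is binding.
At p = 41: qd = 85 - 2·41 = 3 and qs = 41 - 17 = 24.
Surplus = qs - qd = 24 - 3 = 21.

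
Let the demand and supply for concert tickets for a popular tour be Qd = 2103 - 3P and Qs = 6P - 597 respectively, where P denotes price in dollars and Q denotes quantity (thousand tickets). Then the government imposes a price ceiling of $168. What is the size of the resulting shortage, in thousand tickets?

1188

Equilibrium: 2103 - 3P = 6P - 597, so 2700 = 9P and P* = 300, Q* = 1203.
Since 168 < 300, the ceiling is binding.
At P = 168: Qd = 2103 - 3·168 = 1599 and Qs = 6·168 - 597 = 411.
Shortage = Qd - Qs = 1599 - 411 = 1188.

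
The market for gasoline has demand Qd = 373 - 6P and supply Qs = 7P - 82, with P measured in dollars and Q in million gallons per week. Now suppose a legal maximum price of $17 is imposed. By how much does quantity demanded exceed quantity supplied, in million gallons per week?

Equilibrium: 373 - 6P = 7P - 82, so 455 = 13P and P* = 35, Q* = 163.
Because the ceiling (17) lies below the market-clearing price, it is binding.
At P = 17: Qd = 373 - 6·17 = 271 and Qs = 7·17 - 82 = 37.
Shortage = Qd - Qs = 271 - 37 = 234.

234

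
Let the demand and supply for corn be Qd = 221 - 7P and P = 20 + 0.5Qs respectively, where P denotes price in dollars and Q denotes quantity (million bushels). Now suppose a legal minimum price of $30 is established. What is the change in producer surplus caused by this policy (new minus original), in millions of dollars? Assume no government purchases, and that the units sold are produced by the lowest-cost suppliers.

Rearranging supply gives Qs = 2P - 40. Equilibrium: 221 - 7P = 2P - 40, so 261 = 9P and P* = 29, Q* = 18.
Since 30 > 29, the floor is binding.
At P = 30: Qd = 221 - 7·30 = 11 and Qs = 2·30 - 40 = 20.
Producer surplus without the control is ½ · (29 - 20) · 18 = 81.
With the floor, 11 units are sold at 30. The supply price at Q = 11 is 25.5, so PS = ½ · [(30 - 20) + (30 - 25.5)] · 11 = 79.75.
Change in producer surplus = 79.75 - 81 = -1.25.

-1.25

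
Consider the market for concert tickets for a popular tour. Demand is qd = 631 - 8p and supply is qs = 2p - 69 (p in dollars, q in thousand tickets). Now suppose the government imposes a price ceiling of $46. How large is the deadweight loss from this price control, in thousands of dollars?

720

Setting quantity demanded equal to quantity supplied, 631 - 8p = 2p - 69, gives p* = 70 and q* = 71.
Since 46 < 70, the ceiling is binding.
At p = 46: qd = 631 - 8·46 = 263 and qs = 2·46 - 69 = 23.
Quantity traded falls to 23. At q = 23 the demand price is (631 - 23)/8 = 76 and the supply price is (69 + 23)/2 = 46.
Deadweight loss = ½ · (76 - 46) · (71 - 23) = ½ · 30 · 48 = 720.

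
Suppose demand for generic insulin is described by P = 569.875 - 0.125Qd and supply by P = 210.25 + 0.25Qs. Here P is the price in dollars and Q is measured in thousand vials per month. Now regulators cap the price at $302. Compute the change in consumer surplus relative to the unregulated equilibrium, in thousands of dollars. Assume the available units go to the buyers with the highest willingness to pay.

Rearranging demand gives Qd = 4559 - 8P; rearranging supply gives Qs = 4P - 841. Without the control the market clears where 4559 - 8P = 4P - 841, i.e. P* = 450 and Q* = 959.
The ceiling of 302 is below the equilibrium price 450, so it binds.
At P = 302: Qd = 4559 - 8·302 = 2143 and Qs = 4·302 - 841 = 367.
Consumer surplus without the control is ½ · (569.875 - 450) · 959 = 57480.0625.
With the ceiling, 367 units are sold at 302 (assume they go to the highest-value buyers). The demand price at Q = 367 is 524, so CS = ½ · [(569.875 - 302) + (524 - 302)] · 367 = 89892.0625.
Change in consumer surplus = 89892.0625 - 57480.0625 = 32412.

32412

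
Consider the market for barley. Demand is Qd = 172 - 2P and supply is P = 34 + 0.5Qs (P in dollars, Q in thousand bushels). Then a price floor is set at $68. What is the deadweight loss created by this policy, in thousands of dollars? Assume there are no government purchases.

128

Rearranging supply gives Qs = 2P - 68. Setting quantity demanded equal to quantity supplied, 172 - 2P = 2P - 68, gives P* = 60 and Q* = 52.
The floor of 68 is above the equilibrium price 60, so it binds.
At P = 68: Qd = 172 - 2·68 = 36 and Qs = 2·68 - 68 = 68.
Quantity traded falls to 36. At Q = 36 the demand price is (172 - 36)/2 = 68 and the supply price is (68 + 36)/2 = 52.
Deadweight loss = ½ · (68 - 52) · (52 - 36) = ½ · 16 · 16 = 128.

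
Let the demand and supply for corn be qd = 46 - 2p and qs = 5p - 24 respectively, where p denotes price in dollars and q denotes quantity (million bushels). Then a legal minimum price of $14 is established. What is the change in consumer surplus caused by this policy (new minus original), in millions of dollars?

-88

In a free market, 46 - 2p = 5p - 24 gives the equilibrium p* = 10, q* = 26.
The floor of 14 is above the equilibrium price 10, so it binds.
At p = 14: qd = 46 - 2·14 = 18 and qs = 5·14 - 24 = 46.
Consumer surplus without the control is ½ · (23 - 10) · 26 = 169.
With the floor, consumers buy 18 units at 14, so CS = ½ · (23 - 14) · 18 = 81.
Change in consumer surplus = 81 - 169 = -88.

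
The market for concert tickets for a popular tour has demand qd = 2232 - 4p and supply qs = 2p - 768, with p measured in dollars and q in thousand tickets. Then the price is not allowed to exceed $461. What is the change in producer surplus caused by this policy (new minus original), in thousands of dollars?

Equilibrium: 2232 - 4p = 2p - 768, so 3000 = 6p and p* = 500, q* = 232.
Because the ceiling (461) lies below the market-clearing price, it is binding.
At p = 461: qd = 2232 - 4·461 = 388 and qs = 2·461 - 768 = 154.
Producer surplus without the control is ½ · (500 - 384) · 232 = 13456.
With the ceiling, producers sell 154 units at 461, so PS = ½ · (461 - 384) · 154 = 5929.
Change in producer surplus = 5929 - 13456 = -7527.

-7527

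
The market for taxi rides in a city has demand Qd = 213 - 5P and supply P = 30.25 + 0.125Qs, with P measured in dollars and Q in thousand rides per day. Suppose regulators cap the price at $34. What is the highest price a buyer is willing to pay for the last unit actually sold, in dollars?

36.6

Rearranging supply gives Qs = 8P - 242. In a free market, 213 - 5P = 8P - 242 gives the equilibrium P* = 35, Q* = 38.
Because the ceiling (34) lies below the market-clearing price, it is binding.
At P = 34: Qd = 213 - 5·34 = 43 and Qs = 8·34 - 242 = 30.
Only 30 units reach the market. On the demand curve, the marginal buyer's willingness to pay at Q = 30 is (213 - 30)/5 = 36.6.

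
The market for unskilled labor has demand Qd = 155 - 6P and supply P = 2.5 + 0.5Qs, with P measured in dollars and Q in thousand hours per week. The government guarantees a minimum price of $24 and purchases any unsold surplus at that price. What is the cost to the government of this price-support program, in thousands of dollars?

Rearranging supply gives Qs = 2P - 5. In a free market, 155 - 6P = 2P - 5 gives the equilibrium P* = 20, Q* = 35.
Since 24 > 20, the floor is binding.
At P = 24: Qd = 155 - 6·24 = 11 and Qs = 2·24 - 5 = 43.
Surplus = Qs - Qd = 32.
Government expenditure = surplus × support price = 32 × 24 = 768.

768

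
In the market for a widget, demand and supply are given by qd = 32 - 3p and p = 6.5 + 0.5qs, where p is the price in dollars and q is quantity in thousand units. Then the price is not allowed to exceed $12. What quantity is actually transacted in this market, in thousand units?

5

Rearranging supply gives qs = 2p - 13. Setting quantity demanded equal to quantity supplied, 32 - 3p = 2p - 13, gives p* = 9 and q* = 5.
The ceiling of 12 is above the equilibrium price 9, so it is not binding; the market clears at p* = 9, q* = 5.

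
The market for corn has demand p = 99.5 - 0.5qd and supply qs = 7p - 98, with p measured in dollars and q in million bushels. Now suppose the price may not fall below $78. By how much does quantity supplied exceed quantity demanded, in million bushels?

405

Rearranging demand gives qd = 199 - 2p. Equilibrium: 199 - 2p = 7p - 98, so 297 = 9p and p* = 33, q* = 133.
The floor of 78 is above the equilibrium price 33, so it binds.
At p = 78: qd = 199 - 2·78 = 43 and qs = 7·78 - 98 = 448.
Surplus = qs - qd = 448 - 43 = 405.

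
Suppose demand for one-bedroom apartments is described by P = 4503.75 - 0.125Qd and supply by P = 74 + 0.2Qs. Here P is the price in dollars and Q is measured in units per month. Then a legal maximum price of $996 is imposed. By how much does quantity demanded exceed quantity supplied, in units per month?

Rearranging demand gives Qd = 36030 - 8P; rearranging supply gives Qs = 5P - 370. Without the control the market clears where 36030 - 8P = 5P - 370, i.e. P* = 2800 and Q* = 13630.
The ceiling of 996 is below the equilibrium price 2800, so it binds.
At P = 996: Qd = 36030 - 8·996 = 28062 and Qs = 5·996 - 370 = 4610.
Shortage = Qd - Qs = 28062 - 4610 = 23452.

23452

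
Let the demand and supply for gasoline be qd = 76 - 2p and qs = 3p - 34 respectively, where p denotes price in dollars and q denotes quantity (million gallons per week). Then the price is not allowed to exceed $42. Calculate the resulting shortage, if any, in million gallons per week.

0

In a free market, 76 - 2p = 3p - 34 gives the equilibrium p* = 22, q* = 32.
Since 42 is above p* = 22, the ceiling does not bind and the free-market outcome prevails.
Since the control does not bind, there is no shortage.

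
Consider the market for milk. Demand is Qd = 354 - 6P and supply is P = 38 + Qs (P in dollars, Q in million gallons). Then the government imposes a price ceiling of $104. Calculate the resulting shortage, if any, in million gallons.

0

Rearranging supply gives Qs = P - 38. Setting quantity demanded equal to quantity supplied, 354 - 6P = P - 38, gives P* = 56 and Q* = 18.
Since 104 is above P* = 56, the ceiling does not bind and the free-market outcome prevails.
Since the control does not bind, there is no shortage.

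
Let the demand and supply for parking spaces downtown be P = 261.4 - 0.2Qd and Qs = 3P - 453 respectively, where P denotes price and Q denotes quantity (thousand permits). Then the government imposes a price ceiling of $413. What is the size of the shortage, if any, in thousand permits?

Rearranging demand gives Qd = 1307 - 5P. Equilibrium: 1307 - 5P = 3P - 453, so 1760 = 8P and P* = 220, Q* = 207.
Since 413 is above P* = 220, the ceiling does not bind and the free-market outcome prevails.
Since the control does not bind, there is no shortage.

0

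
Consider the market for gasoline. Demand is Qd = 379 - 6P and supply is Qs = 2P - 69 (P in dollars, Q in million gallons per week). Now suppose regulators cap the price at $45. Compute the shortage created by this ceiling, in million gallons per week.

Setting quantity demanded equal to quantity supplied, 379 - 6P = 2P - 69, gives P* = 56 and Q* = 43.
Since 45 < 56, the ceiling is binding.
At P = 45: Qd = 379 - 6·45 = 109 and Qs = 2·45 - 69 = 21.
Shortage = Qd - Qs = 109 - 21 = 88.

88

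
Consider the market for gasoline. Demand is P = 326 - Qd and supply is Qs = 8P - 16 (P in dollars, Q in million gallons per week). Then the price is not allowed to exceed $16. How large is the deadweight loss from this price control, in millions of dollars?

Rearranging demand gives Qd = 326 - P. Setting quantity demanded equal to quantity supplied, 326 - P = 8P - 16, gives P* = 38 and Q* = 288.
The ceiling of 16 is below the equilibrium price 38, so it binds.
At P = 16: Qd = 326 - 16 = 310 and Qs = 8·16 - 16 = 112.
Quantity traded falls to 112. At Q = 112 the demand price is 326 - 112 = 214 and the supply price is (16 + 112)/8 = 16.
Deadweight loss = ½ · (214 - 16) · (288 - 112) = ½ · 198 · 176 = 17424.

17424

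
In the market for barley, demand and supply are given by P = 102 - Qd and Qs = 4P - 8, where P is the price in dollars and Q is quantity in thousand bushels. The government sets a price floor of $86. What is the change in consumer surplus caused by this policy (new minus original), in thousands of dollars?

-3072

Rearranging demand gives Qd = 102 - P. Setting quantity demanded equal to quantity supplied, 102 - P = 4P - 8, gives P* = 22 and Q* = 80.
The floor of 86 is above the equilibrium price 22, so it binds.
At P = 86: Qd = 102 - 86 = 16 and Qs = 4·86 - 8 = 336.
Consumer surplus without the control is ½ · (102 - 22) · 80 = 3200.
With the floor, consumers buy 16 units at 86, so CS = ½ · (102 - 86) · 16 = 128.
Change in consumer surplus = 128 - 3200 = -3072.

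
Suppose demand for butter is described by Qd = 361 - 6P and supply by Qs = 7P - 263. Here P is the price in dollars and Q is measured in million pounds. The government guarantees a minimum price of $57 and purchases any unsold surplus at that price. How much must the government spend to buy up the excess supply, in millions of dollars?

Without the control the market clears where 361 - 6P = 7P - 263, i.e. P* = 48 and Q* = 73.
Because the floor (57) lies above the market-clearing price, it is binding.
At P = 57: Qd = 361 - 6·57 = 19 and Qs = 7·57 - 263 = 136.
Surplus = Qs - Qd = 117.
Government expenditure = surplus × support price = 117 × 57 = 6669.

6669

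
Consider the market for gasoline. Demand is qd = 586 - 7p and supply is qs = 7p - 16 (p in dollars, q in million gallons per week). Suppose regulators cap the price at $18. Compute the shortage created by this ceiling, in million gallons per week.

350

Setting quantity demanded equal to quantity supplied, 586 - 7p = 7p - 16, gives p* = 43 and q* = 285.
The ceiling of 18 is below the equilibrium price 43, so it binds.
At p = 18: qd = 586 - 7·18 = 460 and qs = 7·18 - 16 = 110.
Shortage = qd - qs = 460 - 110 = 350.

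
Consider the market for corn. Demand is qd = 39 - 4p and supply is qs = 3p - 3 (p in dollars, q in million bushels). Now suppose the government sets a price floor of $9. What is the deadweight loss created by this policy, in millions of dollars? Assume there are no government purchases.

42

Equilibrium: 39 - 4p = 3p - 3, so 42 = 7p and p* = 6, q* = 15.
Because the floor (9) lies above the market-clearing price, it is binding.
At p = 9: qd = 39 - 4·9 = 3 and qs = 3·9 - 3 = 24.
Quantity traded falls to 3. At q = 3 the demand price is (39 - 3)/4 = 9 and the supply price is (3 + 3)/3 = 2.
Deadweight loss = ½ · (9 - 2) · (15 - 3) = ½ · 7 · 12 = 42.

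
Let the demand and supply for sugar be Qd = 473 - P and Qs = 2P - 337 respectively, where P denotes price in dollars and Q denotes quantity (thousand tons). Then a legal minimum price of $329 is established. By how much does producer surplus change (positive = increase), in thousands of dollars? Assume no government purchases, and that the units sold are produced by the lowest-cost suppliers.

Setting quantity demanded equal to quantity supplied, 473 - P = 2P - 337, gives P* = 270 and Q* = 203.
The floor of 329 is above the equilibrium price 270, so it binds.
At P = 329: Qd = 473 - 329 = 144 and Qs = 2·329 - 337 = 321.
Producer surplus without the control is ½ · (270 - 168.5) · 203 = 10302.25.
With the floor, 144 units are sold at 329. The supply price at Q = 144 is 240.5, so PS = ½ · [(329 - 168.5) + (329 - 240.5)] · 144 = 17928.
Change in producer surplus = 17928 - 10302.25 = 7625.75.

7625.75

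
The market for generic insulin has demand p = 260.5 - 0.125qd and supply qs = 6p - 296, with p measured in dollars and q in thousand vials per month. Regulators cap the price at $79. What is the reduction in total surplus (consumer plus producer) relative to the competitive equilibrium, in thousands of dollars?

43475.25

Rearranging demand gives qd = 2084 - 8p. Without the control the market clears where 2084 - 8p = 6p - 296, i.e. p* = 170 and q* = 724.
The ceiling of 79 is below the equilibrium price 170, so it binds.
At p = 79: qd = 2084 - 8·79 = 1452 and qs = 6·79 - 296 = 178.
Quantity traded falls to 178. At q = 178 the demand price is (2084 - 178)/8 = 238.25 and the supply price is (296 + 178)/6 = 79.
Deadweight loss = ½ · (238.25 - 79) · (724 - 178) = ½ · 159.25 · 546 = 43475.25.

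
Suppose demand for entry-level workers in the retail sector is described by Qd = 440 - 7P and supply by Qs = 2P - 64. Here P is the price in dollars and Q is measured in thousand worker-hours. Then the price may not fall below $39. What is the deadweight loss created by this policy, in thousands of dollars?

0

Without the control the market clears where 440 - 7P = 2P - 64, i.e. P* = 56 and Q* = 48.
Since 39 is below P* = 56, the floor does not bind and the free-market outcome prevails.
Since the control does not bind, no trades are prevented and deadweight loss is zero.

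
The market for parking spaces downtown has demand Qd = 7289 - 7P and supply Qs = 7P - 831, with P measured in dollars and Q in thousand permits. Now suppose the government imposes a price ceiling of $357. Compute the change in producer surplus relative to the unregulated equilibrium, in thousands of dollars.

-546015.5

Setting quantity demanded equal to quantity supplied, 7289 - 7P = 7P - 831, gives P* = 580 and Q* = 3229.
Since 357 < 580, the ceiling is binding.
At P = 357: Qd = 7289 - 7·357 = 4790 and Qs = 7·357 - 831 = 1668.
Producer surplus without the control is ½ · (580 - 831/7) · 3229 = 10426441/14.
With the ceiling, producers sell 1668 units at 357, so PS = ½ · (357 - 831/7) · 1668 = 1391112/7.
Change in producer surplus = 1391112/7 - 10426441/14 = -546015.5.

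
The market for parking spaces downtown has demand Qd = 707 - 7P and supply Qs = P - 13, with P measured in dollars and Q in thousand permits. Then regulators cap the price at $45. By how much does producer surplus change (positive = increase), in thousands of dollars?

Setting quantity demanded equal to quantity supplied, 707 - 7P = P - 13, gives P* = 90 and Q* = 77.
Because the ceiling (45) lies below the market-clearing price, it is binding.
At P = 45: Qd = 707 - 7·45 = 392 and Qs = 45 - 13 = 32.
Producer surplus without the control is ½ · (90 - 13) · 77 = 2964.5.
With the ceiling, producers sell 32 units at 45, so PS = ½ · (45 - 13) · 32 = 512.
Change in producer surplus = 512 - 2964.5 = -2452.5.

-2452.5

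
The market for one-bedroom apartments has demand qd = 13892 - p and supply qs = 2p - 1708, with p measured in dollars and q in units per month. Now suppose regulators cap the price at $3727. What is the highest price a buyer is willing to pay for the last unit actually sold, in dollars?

Setting quantity demanded equal to quantity supplied, 13892 - p = 2p - 1708, gives p* = 5200 and q* = 8692.
Because the ceiling (3727) lies below the market-clearing price, it is binding.
At p = 3727: qd = 13892 - 3727 = 10165 and qs = 2·3727 - 1708 = 5746.
Only 5746 units reach the market. On the demand curve, the marginal buyer's willingness to pay at q = 5746 is (13892 - 5746) = 8146.

8146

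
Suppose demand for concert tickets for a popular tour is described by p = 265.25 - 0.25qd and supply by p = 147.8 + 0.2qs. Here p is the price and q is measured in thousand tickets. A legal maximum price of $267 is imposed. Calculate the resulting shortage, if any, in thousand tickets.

Rearranging demand gives qd = 1061 - 4p; rearranging supply gives qs = 5p - 739. In a free market, 1061 - 4p = 5p - 739 gives the equilibrium p* = 200, q* = 261.
The ceiling of 267 is above the equilibrium price 200, so it is not binding; the market clears at p* = 200, q* = 261.
Since the control does not bind, there is no shortage.

0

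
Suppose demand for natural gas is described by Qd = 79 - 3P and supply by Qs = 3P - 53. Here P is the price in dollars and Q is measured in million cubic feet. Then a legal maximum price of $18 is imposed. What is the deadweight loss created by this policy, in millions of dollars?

Setting quantity demanded equal to quantity supplied, 79 - 3P = 3P - 53, gives P* = 22 and Q* = 13.
The ceiling of 18 is below the equilibrium price 22, so it binds.
At P = 18: Qd = 79 - 3·18 = 25 and Qs = 3·18 - 53 = 1.
Quantity traded falls to 1. At Q = 1 the demand price is (79 - 1)/3 = 26 and the supply price is (53 + 1)/3 = 18.
Deadweight loss = ½ · (26 - 18) · (13 - 1) = ½ · 8 · 12 = 48.

48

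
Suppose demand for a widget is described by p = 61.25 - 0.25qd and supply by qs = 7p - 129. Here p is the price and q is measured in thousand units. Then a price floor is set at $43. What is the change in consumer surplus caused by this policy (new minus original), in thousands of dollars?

Rearranging demand gives qd = 245 - 4p. In a free market, 245 - 4p = 7p - 129 gives the equilibrium p* = 34, q* = 109.
Since 43 > 34, the floor is binding.
At p = 43: qd = 245 - 4·43 = 73 and qs = 7·43 - 129 = 172.
Consumer surplus without the control is ½ · (61.25 - 34) · 109 = 1485.125.
With the floor, consumers buy 73 units at 43, so CS = ½ · (61.25 - 43) · 73 = 666.125.
Change in consumer surplus = 666.125 - 1485.125 = -819.

-819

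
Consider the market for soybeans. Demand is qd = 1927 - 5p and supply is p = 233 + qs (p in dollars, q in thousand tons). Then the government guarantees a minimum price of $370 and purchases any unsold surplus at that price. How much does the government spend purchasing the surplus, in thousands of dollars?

Rearranging supply gives qs = p - 233. Without the control the market clears where 1927 - 5p = p - 233, i.e. p* = 360 and q* = 127.
Since 370 > 360, the floor is binding.
At p = 370: qd = 1927 - 5·370 = 77 and qs = 370 - 233 = 137.
Surplus = qs - qd = 60.
Government expenditure = surplus × support price = 60 × 370 = 22200.

22200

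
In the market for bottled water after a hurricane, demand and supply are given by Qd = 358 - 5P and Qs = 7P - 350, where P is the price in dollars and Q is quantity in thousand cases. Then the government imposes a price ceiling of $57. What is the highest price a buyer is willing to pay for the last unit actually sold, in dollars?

61.8

In a free market, 358 - 5P = 7P - 350 gives the equilibrium P* = 59, Q* = 63.
The ceiling of 57 is below the equilibrium price 59, so it binds.
At P = 57: Qd = 358 - 5·57 = 73 and Qs = 7·57 - 350 = 49.
Only 49 units reach the market. On the demand curve, the marginal buyer's willingness to pay at Q = 49 is (358 - 49)/5 = 61.8.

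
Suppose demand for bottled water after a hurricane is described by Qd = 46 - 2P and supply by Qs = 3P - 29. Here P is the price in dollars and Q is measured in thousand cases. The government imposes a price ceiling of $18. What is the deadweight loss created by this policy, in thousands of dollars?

Setting quantity demanded equal to quantity supplied, 46 - 2P = 3P - 29, gives P* = 15 and Q* = 16.
Since 18 is above P* = 15, the ceiling does not bind and the free-market outcome prevails.
Since the control does not bind, no trades are prevented and deadweight loss is zero.

0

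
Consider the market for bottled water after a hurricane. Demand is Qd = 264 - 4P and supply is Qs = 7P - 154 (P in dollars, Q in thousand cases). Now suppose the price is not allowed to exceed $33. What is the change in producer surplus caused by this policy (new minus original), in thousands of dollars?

-472.5

Without the control the market clears where 264 - 4P = 7P - 154, i.e. P* = 38 and Q* = 112.
The ceiling of 33 is below the equilibrium price 38, so it binds.
At P = 33: Qd = 264 - 4·33 = 132 and Qs = 7·33 - 154 = 77.
Producer surplus without the control is ½ · (38 - 22) · 112 = 896.
With the ceiling, producers sell 77 units at 33, so PS = ½ · (33 - 22) · 77 = 423.5.
Change in producer surplus = 423.5 - 896 = -472.5.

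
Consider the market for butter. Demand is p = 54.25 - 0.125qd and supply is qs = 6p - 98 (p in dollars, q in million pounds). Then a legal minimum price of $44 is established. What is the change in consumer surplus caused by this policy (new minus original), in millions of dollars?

Rearranging demand gives qd = 434 - 8p. In a free market, 434 - 8p = 6p - 98 gives the equilibrium p* = 38, q* = 130.
Since 44 > 38, the floor is binding.
At p = 44: qd = 434 - 8·44 = 82 and qs = 6·44 - 98 = 166.
Consumer surplus without the control is ½ · (54.25 - 38) · 130 = 1056.25.
With the floor, consumers buy 82 units at 44, so CS = ½ · (54.25 - 44) · 82 = 420.25.
Change in consumer surplus = 420.25 - 1056.25 = -636.

-636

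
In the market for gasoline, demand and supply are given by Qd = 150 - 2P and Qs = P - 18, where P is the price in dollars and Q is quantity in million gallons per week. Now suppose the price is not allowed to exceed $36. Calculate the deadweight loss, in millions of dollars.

Equilibrium: 150 - 2P = P - 18, so 168 = 3P and P* = 56, Q* = 38.
Since 36 < 56, the ceiling is binding.
At P = 36: Qd = 150 - 2·36 = 78 and Qs = 36 - 18 = 18.
Quantity traded falls to 18. At Q = 18 the demand price is (150 - 18)/2 = 66 and the supply price is 18 + 18 = 36.
Deadweight loss = ½ · (66 - 36) · (38 - 18) = ½ · 30 · 20 = 300.

300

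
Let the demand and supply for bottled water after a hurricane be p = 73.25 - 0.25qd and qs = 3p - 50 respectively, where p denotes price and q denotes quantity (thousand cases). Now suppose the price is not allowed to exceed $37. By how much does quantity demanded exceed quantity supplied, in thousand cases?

Rearranging demand gives qd = 293 - 4p. Setting quantity demanded equal to quantity supplied, 293 - 4p = 3p - 50, gives p* = 49 and q* = 97.
The ceiling of 37 is below the equilibrium price 49, so it binds.
At p = 37: qd = 293 - 4·37 = 145 and qs = 3·37 - 50 = 61.
Shortage = qd - qs = 145 - 61 = 84.

84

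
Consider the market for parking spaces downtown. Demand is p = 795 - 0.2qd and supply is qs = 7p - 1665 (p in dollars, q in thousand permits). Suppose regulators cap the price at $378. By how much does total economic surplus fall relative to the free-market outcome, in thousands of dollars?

Rearranging demand gives qd = 3975 - 5p. Equilibrium: 3975 - 5p = 7p - 1665, so 5640 = 12p and p* = 470, q* = 1625.
Because the ceiling (378) lies below the market-clearing price, it is binding.
At p = 378: qd = 3975 - 5·378 = 2085 and qs = 7·378 - 1665 = 981.
Quantity traded falls to 981. At q = 981 the demand price is (3975 - 981)/5 = 598.8 and the supply price is (1665 + 981)/7 = 378.
Deadweight loss = ½ · (598.8 - 378) · (1625 - 981) = ½ · 220.8 · 644 = 71097.6.

71097.6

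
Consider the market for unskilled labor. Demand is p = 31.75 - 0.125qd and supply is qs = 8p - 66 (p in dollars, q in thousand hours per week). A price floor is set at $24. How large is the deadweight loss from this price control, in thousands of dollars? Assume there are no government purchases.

128

Rearranging demand gives qd = 254 - 8p. In a free market, 254 - 8p = 8p - 66 gives the equilibrium p* = 20, q* = 94.
Since 24 > 20, the floor is binding.
At p = 24: qd = 254 - 8·24 = 62 and qs = 8·24 - 66 = 126.
Quantity traded falls to 62. At q = 62 the demand price is (254 - 62)/8 = 24 and the supply price is (66 + 62)/8 = 16.
Deadweight loss = ½ · (24 - 16) · (94 - 62) = ½ · 8 · 32 = 128.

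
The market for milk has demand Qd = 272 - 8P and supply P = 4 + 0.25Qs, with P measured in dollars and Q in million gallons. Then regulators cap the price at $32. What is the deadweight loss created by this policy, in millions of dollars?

Rearranging supply gives Qs = 4P - 16. Equilibrium: 272 - 8P = 4P - 16, so 288 = 12P and P* = 24, Q* = 80.
The ceiling of 32 is above the equilibrium price 24, so it is not binding; the market clears at P* = 24, Q* = 80.
Since the control does not bind, no trades are prevented and deadweight loss is zero.

0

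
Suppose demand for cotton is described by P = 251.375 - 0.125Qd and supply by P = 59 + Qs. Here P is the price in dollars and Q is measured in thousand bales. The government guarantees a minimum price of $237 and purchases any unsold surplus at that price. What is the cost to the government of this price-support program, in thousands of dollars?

Rearranging demand gives Qd = 2011 - 8P; rearranging supply gives Qs = P - 59. In a free market, 2011 - 8P = P - 59 gives the equilibrium P* = 230, Q* = 171.
The floor of 237 is above the equilibrium price 230, so it binds.
At P = 237: Qd = 2011 - 8·237 = 115 and Qs = 237 - 59 = 178.
Surplus = Qs - Qd = 63.
Government expenditure = surplus × support price = 63 × 237 = 14931.

14931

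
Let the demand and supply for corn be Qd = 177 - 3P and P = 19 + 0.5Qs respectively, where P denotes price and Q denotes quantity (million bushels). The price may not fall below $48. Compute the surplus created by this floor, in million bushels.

Rearranging supply gives Qs = 2P - 38. Without the control the market clears where 177 - 3P = 2P - 38, i.e. P* = 43 and Q* = 48.
Since 48 > 43, the floor is binding.
At P = 48: Qd = 177 - 3·48 = 33 and Qs = 2·48 - 38 = 58.
Surplus = Qs - Qd = 58 - 33 = 25.

25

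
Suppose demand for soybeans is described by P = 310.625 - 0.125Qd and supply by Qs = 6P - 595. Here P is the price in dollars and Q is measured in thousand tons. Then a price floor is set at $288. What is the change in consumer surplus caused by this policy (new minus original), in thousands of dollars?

-30804

Rearranging demand gives Qd = 2485 - 8P. Setting quantity demanded equal to quantity supplied, 2485 - 8P = 6P - 595, gives P* = 220 and Q* = 725.
Since 288 > 220, the floor is binding.
At P = 288: Qd = 2485 - 8·288 = 181 and Qs = 6·288 - 595 = 1133.
Consumer surplus without the control is ½ · (310.625 - 220) · 725 = 32851.5625.
With the floor, consumers buy 181 units at 288, so CS = ½ · (310.625 - 288) · 181 = 2047.5625.
Change in consumer surplus = 2047.5625 - 32851.5625 = -30804.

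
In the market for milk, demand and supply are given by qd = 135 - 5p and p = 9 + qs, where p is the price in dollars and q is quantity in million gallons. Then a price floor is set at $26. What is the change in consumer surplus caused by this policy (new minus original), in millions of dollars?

Rearranging supply gives qs = p - 9. Without the control the market clears where 135 - 5p = p - 9, i.e. p* = 24 and q* = 15.
Since 26 > 24, the floor is binding.
At p = 26: qd = 135 - 5·26 = 5 and qs = 26 - 9 = 17.
Consumer surplus without the control is ½ · (27 - 24) · 15 = 22.5.
With the floor, consumers buy 5 units at 26, so CS = ½ · (27 - 26) · 5 = 2.5.
Change in consumer surplus = 2.5 - 22.5 = -20.

-20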